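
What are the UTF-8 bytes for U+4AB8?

E4 AA B8

U+4AB8 = 0x4AB8 = 19128 decimal. In range U+0800–U+FFFF → 3-byte form: 1110xxxx 10xxxxxx 10xxxxxx.
Binary (16 bits): 0100101010111000.
Split 4+6+6: 0100 | 101010 | 111000.
Byte 1: 11100100 = 0xE4.
Byte 2: 10101010 = 0xAA.
Byte 3: 10111000 = 0xB8.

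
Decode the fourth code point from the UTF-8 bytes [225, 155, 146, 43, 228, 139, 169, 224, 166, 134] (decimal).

U+0986

Offset 0: leading byte 0xE1 = 11100001 → 3-byte char #1 = E1 9B 92.
Offset 3: leading byte 0x2B = 00101011 → 1-byte char #2 = 2B.
Offset 4: leading byte 0xE4 = 11100100 → 3-byte char #3 = E4 8B A9.
Offset 7: leading byte 0xE0 = 11100000 → 3-byte char #4 = E0 A6 86.
Leading byte 0xE0 = 11100000 matches 1110xxxx → 3-byte sequence.
Byte 1: 0xE0 = 11100000, payload 0000 (4 bits).
Byte 2: 0xA6 = 10100110 (10xxxxxx ✓), payload 100110.
Byte 3: 0x86 = 10000110 (10xxxxxx ✓), payload 000110.
Concatenate: 0000100110000110 = 0x986 (16 bits → U+0986).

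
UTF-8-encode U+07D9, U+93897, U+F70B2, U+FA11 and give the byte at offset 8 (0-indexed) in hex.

0x82

U+07D9 → 2-byte form DF 99 at offsets 0–1.
U+93897 → 4-byte form F2 93 A2 97 at offsets 2–5.
U+F70B2 → 4-byte form F3 B7 82 B2 at offsets 6–9.
Offset 8 falls in char 3's range; it's byte 3 of F3 B7 82 B2 = 0x82.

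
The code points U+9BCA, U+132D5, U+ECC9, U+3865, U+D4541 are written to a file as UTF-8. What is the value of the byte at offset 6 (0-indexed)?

U+9BCA → 3-byte form E9 AF 8A at offsets 0–2.
U+132D5 → 4-byte form F0 93 8B 95 at offsets 3–6.
Offset 6 falls in char 2's range; it's byte 4 of F0 93 8B 95 = 0x95.

0x95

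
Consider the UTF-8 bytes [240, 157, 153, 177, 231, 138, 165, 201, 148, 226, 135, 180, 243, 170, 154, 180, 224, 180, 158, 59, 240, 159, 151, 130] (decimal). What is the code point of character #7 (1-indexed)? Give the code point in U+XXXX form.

U+003B

Offset 0: leading byte 0xF0 = 11110000 → 4-byte char #1 = F0 9D 99 B1.
Offset 4: leading byte 0xE7 = 11100111 → 3-byte char #2 = E7 8A A5.
Offset 7: leading byte 0xC9 = 11001001 → 2-byte char #3 = C9 94.
Offset 9: leading byte 0xE2 = 11100010 → 3-byte char #4 = E2 87 B4.
Offset 12: leading byte 0xF3 = 11110011 → 4-byte char #5 = F3 AA 9A B4.
Offset 16: leading byte 0xE0 = 11100000 → 3-byte char #6 = E0 B4 9E.
Offset 19: leading byte 0x3B = 00111011 → 1-byte char #7 = 3B.
Leading byte 0x3B = 00111011 matches 0xxxxxxx → 1-byte sequence.
Byte 1: 0x3B = 00111011, payload 0111011 (7 bits).
Concatenate: 0111011 = 0x3B (7 bits → U+003B).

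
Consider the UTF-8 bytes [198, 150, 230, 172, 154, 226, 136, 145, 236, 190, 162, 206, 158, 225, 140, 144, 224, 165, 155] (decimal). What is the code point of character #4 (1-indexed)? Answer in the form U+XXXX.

U+CFA2

Offset 0: leading byte 0xC6 = 11000110 → 2-byte char #1 = C6 96.
Offset 2: leading byte 0xE6 = 11100110 → 3-byte char #2 = E6 AC 9A.
Offset 5: leading byte 0xE2 = 11100010 → 3-byte char #3 = E2 88 91.
Offset 8: leading byte 0xEC = 11101100 → 3-byte char #4 = EC BE A2.
Leading byte 0xEC = 11101100 matches 1110xxxx → 3-byte sequence.
Byte 1: 0xEC = 11101100, payload 1100 (4 bits).
Byte 2: 0xBE = 10111110 (10xxxxxx ✓), payload 111110.
Byte 3: 0xA2 = 10100010 (10xxxxxx ✓), payload 100010.
Concatenate: 1100111110100010 = 0xCFA2 (16 bits → U+CFA2).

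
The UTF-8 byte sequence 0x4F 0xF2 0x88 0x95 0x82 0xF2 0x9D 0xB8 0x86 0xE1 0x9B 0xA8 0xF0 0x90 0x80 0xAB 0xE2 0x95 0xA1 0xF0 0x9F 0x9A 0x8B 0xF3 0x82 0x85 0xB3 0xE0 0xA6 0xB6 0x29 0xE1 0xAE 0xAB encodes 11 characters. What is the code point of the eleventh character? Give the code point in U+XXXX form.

U+1BAB

Offset 0: leading byte 0x4F = 01001111 → 1-byte char #1 = 4F.
Offset 1: leading byte 0xF2 = 11110010 → 4-byte char #2 = F2 88 95 82.
Offset 5: leading byte 0xF2 = 11110010 → 4-byte char #3 = F2 9D B8 86.
Offset 9: leading byte 0xE1 = 11100001 → 3-byte char #4 = E1 9B A8.
Offset 12: leading byte 0xF0 = 11110000 → 4-byte char #5 = F0 90 80 AB.
Offset 16: leading byte 0xE2 = 11100010 → 3-byte char #6 = E2 95 A1.
Offset 19: leading byte 0xF0 = 11110000 → 4-byte char #7 = F0 9F 9A 8B.
Offset 23: leading byte 0xF3 = 11110011 → 4-byte char #8 = F3 82 85 B3.
Offset 27: leading byte 0xE0 = 11100000 → 3-byte char #9 = E0 A6 B6.
Offset 30: leading byte 0x29 = 00101001 → 1-byte char #10 = 29.
Offset 31: leading byte 0xE1 = 11100001 → 3-byte char #11 = E1 AE AB.
Leading byte 0xE1 = 11100001 matches 1110xxxx → 3-byte sequence.
Byte 1: 0xE1 = 11100001, payload 0001 (4 bits).
Byte 2: 0xAE = 10101110 (10xxxxxx ✓), payload 101110.
Byte 3: 0xAB = 10101011 (10xxxxxx ✓), payload 101011.
Concatenate: 0001101110101011 = 0x1BAB (16 bits → U+1BAB).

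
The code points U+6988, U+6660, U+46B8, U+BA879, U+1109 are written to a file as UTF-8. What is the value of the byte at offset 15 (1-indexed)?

1-indexed offset 15 is 0-indexed offset 14.
U+6988 → 3-byte form E6 A6 88 at offsets 0–2.
U+6660 → 3-byte form E6 99 A0 at offsets 3–5.
U+46B8 → 3-byte form E4 9A B8 at offsets 6–8.
U+BA879 → 4-byte form F2 BA A1 B9 at offsets 9–12.
U+1109 → 3-byte form E1 84 89 at offsets 13–15.
Offset 14 falls in char 5's range; it's byte 2 of E1 84 89 = 0x84.

0x84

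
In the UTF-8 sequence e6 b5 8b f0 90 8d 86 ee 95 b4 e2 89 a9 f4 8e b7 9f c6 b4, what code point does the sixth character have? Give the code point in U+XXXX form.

U+01B4

Offset 0: leading byte 0xE6 = 11100110 → 3-byte char #1 = E6 B5 8B.
Offset 3: leading byte 0xF0 = 11110000 → 4-byte char #2 = F0 90 8D 86.
Offset 7: leading byte 0xEE = 11101110 → 3-byte char #3 = EE 95 B4.
Offset 10: leading byte 0xE2 = 11100010 → 3-byte char #4 = E2 89 A9.
Offset 13: leading byte 0xF4 = 11110100 → 4-byte char #5 = F4 8E B7 9F.
Offset 17: leading byte 0xC6 = 11000110 → 2-byte char #6 = C6 B4.
Leading byte 0xC6 = 11000110 matches 110xxxxx → 2-byte sequence.
Byte 1: 0xC6 = 11000110, payload 00110 (5 bits).
Byte 2: 0xB4 = 10110100 (10xxxxxx ✓), payload 110100.
Concatenate: 00110110100 = 0x1B4 (11 bits → U+01B4).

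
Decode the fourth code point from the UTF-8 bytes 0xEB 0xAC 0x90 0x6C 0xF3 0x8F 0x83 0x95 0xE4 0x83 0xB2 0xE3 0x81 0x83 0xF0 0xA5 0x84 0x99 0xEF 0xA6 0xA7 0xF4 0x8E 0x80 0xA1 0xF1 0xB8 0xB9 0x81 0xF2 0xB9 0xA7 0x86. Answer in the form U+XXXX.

Offset 0: leading byte 0xEB = 11101011 → 3-byte char #1 = EB AC 90.
Offset 3: leading byte 0x6C = 01101100 → 1-byte char #2 = 6C.
Offset 4: leading byte 0xF3 = 11110011 → 4-byte char #3 = F3 8F 83 95.
Offset 8: leading byte 0xE4 = 11100100 → 3-byte char #4 = E4 83 B2.
Leading byte 0xE4 = 11100100 matches 1110xxxx → 3-byte sequence.
Byte 1: 0xE4 = 11100100, payload 0100 (4 bits).
Byte 2: 0x83 = 10000011 (10xxxxxx ✓), payload 000011.
Byte 3: 0xB2 = 10110010 (10xxxxxx ✓), payload 110010.
Concatenate: 0100000011110010 = 0x40F2 (16 bits → U+40F2).

U+40F2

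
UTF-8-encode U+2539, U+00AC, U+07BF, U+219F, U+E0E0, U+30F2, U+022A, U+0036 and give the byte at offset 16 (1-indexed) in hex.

0xB2

1-indexed offset 16 is 0-indexed offset 15.
U+2539 → 3-byte form E2 94 B9 at offsets 0–2.
U+00AC → 2-byte form C2 AC at offsets 3–4.
U+07BF → 2-byte form DE BF at offsets 5–6.
U+219F → 3-byte form E2 86 9F at offsets 7–9.
U+E0E0 → 3-byte form EE 83 A0 at offsets 10–12.
U+30F2 → 3-byte form E3 83 B2 at offsets 13–15.
Offset 15 falls in char 6's range; it's byte 3 of E3 83 B2 = 0xB2.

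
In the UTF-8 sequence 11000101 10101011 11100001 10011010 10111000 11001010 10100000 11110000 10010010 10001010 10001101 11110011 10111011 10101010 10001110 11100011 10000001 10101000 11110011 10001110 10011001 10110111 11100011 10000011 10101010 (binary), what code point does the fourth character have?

Offset 0: leading byte 0xC5 = 11000101 → 2-byte char #1 = C5 AB.
Offset 2: leading byte 0xE1 = 11100001 → 3-byte char #2 = E1 9A B8.
Offset 5: leading byte 0xCA = 11001010 → 2-byte char #3 = CA A0.
Offset 7: leading byte 0xF0 = 11110000 → 4-byte char #4 = F0 92 8A 8D.
Leading byte 0xF0 = 11110000 matches 11110xxx → 4-byte sequence.
Byte 1: 0xF0 = 11110000, payload 000 (3 bits).
Byte 2: 0x92 = 10010010 (10xxxxxx ✓), payload 010010.
Byte 3: 0x8A = 10001010 (10xxxxxx ✓), payload 001010.
Byte 4: 0x8D = 10001101 (10xxxxxx ✓), payload 001101.
Concatenate: 000010010001010001101 = 0x1228D (21 bits → U+1228D).

U+1228D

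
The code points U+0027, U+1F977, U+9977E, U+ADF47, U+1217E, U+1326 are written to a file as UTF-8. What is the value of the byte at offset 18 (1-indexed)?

0xE1

1-indexed offset 18 is 0-indexed offset 17.
U+0027 → 1-byte form 27 at offsets 0–0.
U+1F977 → 4-byte form F0 9F A5 B7 at offsets 1–4.
U+9977E → 4-byte form F2 99 9D BE at offsets 5–8.
U+ADF47 → 4-byte form F2 AD BD 87 at offsets 9–12.
U+1217E → 4-byte form F0 92 85 BE at offsets 13–16.
U+1326 → 3-byte form E1 8C A6 at offsets 17–19.
Offset 17 falls in char 6's range; it's byte 1 of E1 8C A6 = 0xE1.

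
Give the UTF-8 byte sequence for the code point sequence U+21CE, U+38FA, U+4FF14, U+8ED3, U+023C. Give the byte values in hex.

E2 87 8E E3 A3 BA F1 8F BC 94 E8 BB 93 C8 BC

U+21CE: 3-byte form → E2 87 8E.
U+38FA: 3-byte form → E3 A3 BA.
U+4FF14: 4-byte form → F1 8F BC 94.
U+8ED3: 3-byte form → E8 BB 93.
U+023C: 2-byte form → C8 BC.
Concatenated (15 bytes): E2 87 8E E3 A3 BA F1 8F BC 94 E8 BB 93 C8 BC.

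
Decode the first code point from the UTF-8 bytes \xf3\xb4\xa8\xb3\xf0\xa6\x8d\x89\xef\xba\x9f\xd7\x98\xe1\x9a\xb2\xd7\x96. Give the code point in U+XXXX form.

Offset 0: leading byte 0xF3 = 11110011 → 4-byte char #1 = F3 B4 A8 B3.
Leading byte 0xF3 = 11110011 matches 11110xxx → 4-byte sequence.
Byte 1: 0xF3 = 11110011, payload 011 (3 bits).
Byte 2: 0xB4 = 10110100 (10xxxxxx ✓), payload 110100.
Byte 3: 0xA8 = 10101000 (10xxxxxx ✓), payload 101000.
Byte 4: 0xB3 = 10110011 (10xxxxxx ✓), payload 110011.
Concatenate: 011110100101000110011 = 0xF4A33 (21 bits → U+F4A33).

U+F4A33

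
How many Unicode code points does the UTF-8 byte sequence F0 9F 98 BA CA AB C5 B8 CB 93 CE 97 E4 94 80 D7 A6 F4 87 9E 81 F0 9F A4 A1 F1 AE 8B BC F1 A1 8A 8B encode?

Byte at offset 0: 0xF0 = 11110000 → 4-byte char (#1). Advance 4.
Byte at offset 4: 0xCA = 11001010 → 2-byte char (#2). Advance 2.
Byte at offset 6: 0xC5 = 11000101 → 2-byte char (#3). Advance 2.
Byte at offset 8: 0xCB = 11001011 → 2-byte char (#4). Advance 2.
Byte at offset 10: 0xCE = 11001110 → 2-byte char (#5). Advance 2.
Byte at offset 12: 0xE4 = 11100100 → 3-byte char (#6). Advance 3.
Byte at offset 15: 0xD7 = 11010111 → 2-byte char (#7). Advance 2.
Byte at offset 17: 0xF4 = 11110100 → 4-byte char (#8). Advance 4.
Byte at offset 21: 0xF0 = 11110000 → 4-byte char (#9). Advance 4.
Byte at offset 25: 0xF1 = 11110001 → 4-byte char (#10). Advance 4.
Byte at offset 29: 0xF1 = 11110001 → 4-byte char (#11). Advance 4.
Reached end at offset 33 after 11 code points.

11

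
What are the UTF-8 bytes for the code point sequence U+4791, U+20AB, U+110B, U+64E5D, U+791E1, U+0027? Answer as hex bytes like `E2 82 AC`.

U+4791: 3-byte form → E4 9E 91.
U+20AB: 3-byte form → E2 82 AB.
U+110B: 3-byte form → E1 84 8B.
U+64E5D: 4-byte form → F1 A4 B9 9D.
U+791E1: 4-byte form → F1 B9 87 A1.
U+0027: 1-byte form → 27.
Concatenated (18 bytes): E4 9E 91 E2 82 AB E1 84 8B F1 A4 B9 9D F1 B9 87 A1 27.

E4 9E 91 E2 82 AB E1 84 8B F1 A4 B9 9D F1 B9 87 A1 27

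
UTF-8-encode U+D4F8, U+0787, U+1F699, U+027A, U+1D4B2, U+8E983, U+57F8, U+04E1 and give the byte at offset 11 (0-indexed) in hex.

0xF0

U+D4F8 → 3-byte form ED 93 B8 at offsets 0–2.
U+0787 → 2-byte form DE 87 at offsets 3–4.
U+1F699 → 4-byte form F0 9F 9A 99 at offsets 5–8.
U+027A → 2-byte form C9 BA at offsets 9–10.
U+1D4B2 → 4-byte form F0 9D 92 B2 at offsets 11–14.
Offset 11 falls in char 5's range; it's byte 1 of F0 9D 92 B2 = 0xF0.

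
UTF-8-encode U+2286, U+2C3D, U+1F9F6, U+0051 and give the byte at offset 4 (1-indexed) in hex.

0xE2

1-indexed offset 4 is 0-indexed offset 3.
U+2286 → 3-byte form E2 8A 86 at offsets 0–2.
U+2C3D → 3-byte form E2 B0 BD at offsets 3–5.
Offset 3 falls in char 2's range; it's byte 1 of E2 B0 BD = 0xE2.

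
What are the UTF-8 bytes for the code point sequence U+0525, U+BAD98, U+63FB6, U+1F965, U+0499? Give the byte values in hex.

U+0525: 2-byte form → D4 A5.
U+BAD98: 4-byte form → F2 BA B6 98.
U+63FB6: 4-byte form → F1 A3 BE B6.
U+1F965: 4-byte form → F0 9F A5 A5.
U+0499: 2-byte form → D2 99.
Concatenated (16 bytes): D4 A5 F2 BA B6 98 F1 A3 BE B6 F0 9F A5 A5 D2 99.

D4 A5 F2 BA B6 98 F1 A3 BE B6 F0 9F A5 A5 D2 99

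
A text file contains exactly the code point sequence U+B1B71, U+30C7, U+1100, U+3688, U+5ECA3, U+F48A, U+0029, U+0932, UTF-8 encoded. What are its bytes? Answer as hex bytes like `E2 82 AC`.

F2 B1 AD B1 E3 83 87 E1 84 80 E3 9A 88 F1 9E B2 A3 EF 92 8A 29 E0 A4 B2

U+B1B71: 4-byte form → F2 B1 AD B1.
U+30C7: 3-byte form → E3 83 87.
U+1100: 3-byte form → E1 84 80.
U+3688: 3-byte form → E3 9A 88.
U+5ECA3: 4-byte form → F1 9E B2 A3.
U+F48A: 3-byte form → EF 92 8A.
U+0029: 1-byte form → 29.
U+0932: 3-byte form → E0 A4 B2.
Concatenated (24 bytes): F2 B1 AD B1 E3 83 87 E1 84 80 E3 9A 88 F1 9E B2 A3 EF 92 8A 29 E0 A4 B2.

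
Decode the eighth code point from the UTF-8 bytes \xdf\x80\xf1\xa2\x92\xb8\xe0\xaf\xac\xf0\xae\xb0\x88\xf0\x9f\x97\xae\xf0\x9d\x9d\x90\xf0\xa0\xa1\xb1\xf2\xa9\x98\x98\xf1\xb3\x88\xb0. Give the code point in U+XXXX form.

U+A9618

Offset 0: leading byte 0xDF = 11011111 → 2-byte char #1 = DF 80.
Offset 2: leading byte 0xF1 = 11110001 → 4-byte char #2 = F1 A2 92 B8.
Offset 6: leading byte 0xE0 = 11100000 → 3-byte char #3 = E0 AF AC.
Offset 9: leading byte 0xF0 = 11110000 → 4-byte char #4 = F0 AE B0 88.
Offset 13: leading byte 0xF0 = 11110000 → 4-byte char #5 = F0 9F 97 AE.
Offset 17: leading byte 0xF0 = 11110000 → 4-byte char #6 = F0 9D 9D 90.
Offset 21: leading byte 0xF0 = 11110000 → 4-byte char #7 = F0 A0 A1 B1.
Offset 25: leading byte 0xF2 = 11110010 → 4-byte char #8 = F2 A9 98 98.
Leading byte 0xF2 = 11110010 matches 11110xxx → 4-byte sequence.
Byte 1: 0xF2 = 11110010, payload 010 (3 bits).
Byte 2: 0xA9 = 10101001 (10xxxxxx ✓), payload 101001.
Byte 3: 0x98 = 10011000 (10xxxxxx ✓), payload 011000.
Byte 4: 0x98 = 10011000 (10xxxxxx ✓), payload 011000.
Concatenate: 010101001011000011000 = 0xA9618 (21 bits → U+A9618).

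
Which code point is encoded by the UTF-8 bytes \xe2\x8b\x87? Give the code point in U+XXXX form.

U+22C7

Leading byte 0xE2 = 11100010 matches 1110xxxx → 3-byte sequence.
Byte 1: 0xE2 = 11100010, payload 0010 (4 bits).
Byte 2: 0x8B = 10001011 (10xxxxxx ✓), payload 001011.
Byte 3: 0x87 = 10000111 (10xxxxxx ✓), payload 000111.
Concatenate: 0010001011000111 = 0x22C7 (16 bits → U+22C7).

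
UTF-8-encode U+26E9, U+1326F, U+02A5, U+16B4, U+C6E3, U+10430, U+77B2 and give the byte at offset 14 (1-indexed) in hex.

0x9B

1-indexed offset 14 is 0-indexed offset 13.
U+26E9 → 3-byte form E2 9B A9 at offsets 0–2.
U+1326F → 4-byte form F0 93 89 AF at offsets 3–6.
U+02A5 → 2-byte form CA A5 at offsets 7–8.
U+16B4 → 3-byte form E1 9A B4 at offsets 9–11.
U+C6E3 → 3-byte form EC 9B A3 at offsets 12–14.
Offset 13 falls in char 5's range; it's byte 2 of EC 9B A3 = 0x9B.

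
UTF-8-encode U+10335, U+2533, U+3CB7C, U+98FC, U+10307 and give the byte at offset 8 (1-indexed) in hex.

1-indexed offset 8 is 0-indexed offset 7.
U+10335 → 4-byte form F0 90 8C B5 at offsets 0–3.
U+2533 → 3-byte form E2 94 B3 at offsets 4–6.
U+3CB7C → 4-byte form F0 BC AD BC at offsets 7–10.
Offset 7 falls in char 3's range; it's byte 1 of F0 BC AD BC = 0xF0.

0xF0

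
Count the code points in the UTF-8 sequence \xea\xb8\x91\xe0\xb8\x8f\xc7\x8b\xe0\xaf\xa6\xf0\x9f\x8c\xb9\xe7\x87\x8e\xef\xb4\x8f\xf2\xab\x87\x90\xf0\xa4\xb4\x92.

Byte at offset 0: 0xEA = 11101010 → 3-byte char (#1). Advance 3.
Byte at offset 3: 0xE0 = 11100000 → 3-byte char (#2). Advance 3.
Byte at offset 6: 0xC7 = 11000111 → 2-byte char (#3). Advance 2.
Byte at offset 8: 0xE0 = 11100000 → 3-byte char (#4). Advance 3.
Byte at offset 11: 0xF0 = 11110000 → 4-byte char (#5). Advance 4.
Byte at offset 15: 0xE7 = 11100111 → 3-byte char (#6). Advance 3.
Byte at offset 18: 0xEF = 11101111 → 3-byte char (#7). Advance 3.
Byte at offset 21: 0xF2 = 11110010 → 4-byte char (#8). Advance 4.
Byte at offset 25: 0xF0 = 11110000 → 4-byte char (#9). Advance 4.
Reached end at offset 29 after 9 code points.

9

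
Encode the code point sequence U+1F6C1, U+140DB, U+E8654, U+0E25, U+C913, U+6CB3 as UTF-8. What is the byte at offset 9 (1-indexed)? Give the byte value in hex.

0xF3

1-indexed offset 9 is 0-indexed offset 8.
U+1F6C1 → 4-byte form F0 9F 9B 81 at offsets 0–3.
U+140DB → 4-byte form F0 94 83 9B at offsets 4–7.
U+E8654 → 4-byte form F3 A8 99 94 at offsets 8–11.
Offset 8 falls in char 3's range; it's byte 1 of F3 A8 99 94 = 0xF3.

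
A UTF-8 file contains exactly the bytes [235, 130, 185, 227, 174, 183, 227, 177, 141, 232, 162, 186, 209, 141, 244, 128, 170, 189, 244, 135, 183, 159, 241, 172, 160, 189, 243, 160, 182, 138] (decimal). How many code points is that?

9

Byte at offset 0: 0xEB = 11101011 → 3-byte char (#1). Advance 3.
Byte at offset 3: 0xE3 = 11100011 → 3-byte char (#2). Advance 3.
Byte at offset 6: 0xE3 = 11100011 → 3-byte char (#3). Advance 3.
Byte at offset 9: 0xE8 = 11101000 → 3-byte char (#4). Advance 3.
Byte at offset 12: 0xD1 = 11010001 → 2-byte char (#5). Advance 2.
Byte at offset 14: 0xF4 = 11110100 → 4-byte char (#6). Advance 4.
Byte at offset 18: 0xF4 = 11110100 → 4-byte char (#7). Advance 4.
Byte at offset 22: 0xF1 = 11110001 → 4-byte char (#8). Advance 4.
Byte at offset 26: 0xF3 = 11110011 → 4-byte char (#9). Advance 4.
Reached end at offset 30 after 9 code points.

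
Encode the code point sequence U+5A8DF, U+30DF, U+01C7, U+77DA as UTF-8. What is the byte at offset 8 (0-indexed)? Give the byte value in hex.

U+5A8DF → 4-byte form F1 9A A3 9F at offsets 0–3.
U+30DF → 3-byte form E3 83 9F at offsets 4–6.
U+01C7 → 2-byte form C7 87 at offsets 7–8.
Offset 8 falls in char 3's range; it's byte 2 of C7 87 = 0x87.

0x87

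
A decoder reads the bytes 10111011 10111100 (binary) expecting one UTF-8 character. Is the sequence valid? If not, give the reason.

invalid (continuation byte with no leading byte)

Byte 0xBB = 10111011 has the form 10xxxxxx — a continuation byte — but there is no preceding leading byte.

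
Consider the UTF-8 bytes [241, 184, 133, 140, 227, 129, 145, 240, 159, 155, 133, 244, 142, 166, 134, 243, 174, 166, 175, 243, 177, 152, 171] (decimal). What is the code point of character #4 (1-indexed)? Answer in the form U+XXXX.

Offset 0: leading byte 0xF1 = 11110001 → 4-byte char #1 = F1 B8 85 8C.
Offset 4: leading byte 0xE3 = 11100011 → 3-byte char #2 = E3 81 91.
Offset 7: leading byte 0xF0 = 11110000 → 4-byte char #3 = F0 9F 9B 85.
Offset 11: leading byte 0xF4 = 11110100 → 4-byte char #4 = F4 8E A6 86.
Leading byte 0xF4 = 11110100 matches 11110xxx → 4-byte sequence.
Byte 1: 0xF4 = 11110100, payload 100 (3 bits).
Byte 2: 0x8E = 10001110 (10xxxxxx ✓), payload 001110.
Byte 3: 0xA6 = 10100110 (10xxxxxx ✓), payload 100110.
Byte 4: 0x86 = 10000110 (10xxxxxx ✓), payload 000110.
Concatenate: 100001110100110000110 = 0x10E986 (21 bits → U+10E986).

U+10E986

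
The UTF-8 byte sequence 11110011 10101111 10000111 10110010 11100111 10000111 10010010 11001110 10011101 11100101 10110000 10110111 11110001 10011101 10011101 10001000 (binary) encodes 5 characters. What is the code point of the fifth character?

U+5D748

Offset 0: leading byte 0xF3 = 11110011 → 4-byte char #1 = F3 AF 87 B2.
Offset 4: leading byte 0xE7 = 11100111 → 3-byte char #2 = E7 87 92.
Offset 7: leading byte 0xCE = 11001110 → 2-byte char #3 = CE 9D.
Offset 9: leading byte 0xE5 = 11100101 → 3-byte char #4 = E5 B0 B7.
Offset 12: leading byte 0xF1 = 11110001 → 4-byte char #5 = F1 9D 9D 88.
Leading byte 0xF1 = 11110001 matches 11110xxx → 4-byte sequence.
Byte 1: 0xF1 = 11110001, payload 001 (3 bits).
Byte 2: 0x9D = 10011101 (10xxxxxx ✓), payload 011101.
Byte 3: 0x9D = 10011101 (10xxxxxx ✓), payload 011101.
Byte 4: 0x88 = 10001000 (10xxxxxx ✓), payload 001000.
Concatenate: 001011101011101001000 = 0x5D748 (21 bits → U+5D748).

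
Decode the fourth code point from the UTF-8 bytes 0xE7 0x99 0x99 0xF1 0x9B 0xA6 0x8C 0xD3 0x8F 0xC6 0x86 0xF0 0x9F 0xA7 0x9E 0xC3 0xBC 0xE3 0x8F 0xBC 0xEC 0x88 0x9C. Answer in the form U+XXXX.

Offset 0: leading byte 0xE7 = 11100111 → 3-byte char #1 = E7 99 99.
Offset 3: leading byte 0xF1 = 11110001 → 4-byte char #2 = F1 9B A6 8C.
Offset 7: leading byte 0xD3 = 11010011 → 2-byte char #3 = D3 8F.
Offset 9: leading byte 0xC6 = 11000110 → 2-byte char #4 = C6 86.
Leading byte 0xC6 = 11000110 matches 110xxxxx → 2-byte sequence.
Byte 1: 0xC6 = 11000110, payload 00110 (5 bits).
Byte 2: 0x86 = 10000110 (10xxxxxx ✓), payload 000110.
Concatenate: 00110000110 = 0x186 (11 bits → U+0186).

U+0186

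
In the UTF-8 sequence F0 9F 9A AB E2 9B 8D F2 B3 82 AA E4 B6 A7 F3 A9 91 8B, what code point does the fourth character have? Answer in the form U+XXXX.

Offset 0: leading byte 0xF0 = 11110000 → 4-byte char #1 = F0 9F 9A AB.
Offset 4: leading byte 0xE2 = 11100010 → 3-byte char #2 = E2 9B 8D.
Offset 7: leading byte 0xF2 = 11110010 → 4-byte char #3 = F2 B3 82 AA.
Offset 11: leading byte 0xE4 = 11100100 → 3-byte char #4 = E4 B6 A7.
Leading byte 0xE4 = 11100100 matches 1110xxxx → 3-byte sequence.
Byte 1: 0xE4 = 11100100, payload 0100 (4 bits).
Byte 2: 0xB6 = 10110110 (10xxxxxx ✓), payload 110110.
Byte 3: 0xA7 = 10100111 (10xxxxxx ✓), payload 100111.
Concatenate: 0100110110100111 = 0x4DA7 (16 bits → U+4DA7).

U+4DA7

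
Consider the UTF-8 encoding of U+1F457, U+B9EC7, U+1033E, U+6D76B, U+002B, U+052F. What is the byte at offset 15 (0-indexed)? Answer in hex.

U+1F457 → 4-byte form F0 9F 91 97 at offsets 0–3.
U+B9EC7 → 4-byte form F2 B9 BB 87 at offsets 4–7.
U+1033E → 4-byte form F0 90 8C BE at offsets 8–11.
U+6D76B → 4-byte form F1 AD 9D AB at offsets 12–15.
Offset 15 falls in char 4's range; it's byte 4 of F1 AD 9D AB = 0xAB.

0xAB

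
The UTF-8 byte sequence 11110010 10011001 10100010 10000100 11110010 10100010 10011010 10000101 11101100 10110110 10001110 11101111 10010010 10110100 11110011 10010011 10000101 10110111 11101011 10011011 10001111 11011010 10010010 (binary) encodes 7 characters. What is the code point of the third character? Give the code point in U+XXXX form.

U+CD8E

Offset 0: leading byte 0xF2 = 11110010 → 4-byte char #1 = F2 99 A2 84.
Offset 4: leading byte 0xF2 = 11110010 → 4-byte char #2 = F2 A2 9A 85.
Offset 8: leading byte 0xEC = 11101100 → 3-byte char #3 = EC B6 8E.
Leading byte 0xEC = 11101100 matches 1110xxxx → 3-byte sequence.
Byte 1: 0xEC = 11101100, payload 1100 (4 bits).
Byte 2: 0xB6 = 10110110 (10xxxxxx ✓), payload 110110.
Byte 3: 0x8E = 10001110 (10xxxxxx ✓), payload 001110.
Concatenate: 1100110110001110 = 0xCD8E (16 bits → U+CD8E).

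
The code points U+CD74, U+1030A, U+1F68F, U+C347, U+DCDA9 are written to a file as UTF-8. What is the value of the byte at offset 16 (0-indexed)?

U+CD74 → 3-byte form EC B5 B4 at offsets 0–2.
U+1030A → 4-byte form F0 90 8C 8A at offsets 3–6.
U+1F68F → 4-byte form F0 9F 9A 8F at offsets 7–10.
U+C347 → 3-byte form EC 8D 87 at offsets 11–13.
U+DCDA9 → 4-byte form F3 9C B6 A9 at offsets 14–17.
Offset 16 falls in char 5's range; it's byte 3 of F3 9C B6 A9 = 0xB6.

0xB6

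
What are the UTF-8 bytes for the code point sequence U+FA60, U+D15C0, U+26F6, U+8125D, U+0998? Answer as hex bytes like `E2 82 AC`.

EF A9 A0 F3 91 97 80 E2 9B B6 F2 81 89 9D E0 A6 98

U+FA60: 3-byte form → EF A9 A0.
U+D15C0: 4-byte form → F3 91 97 80.
U+26F6: 3-byte form → E2 9B B6.
U+8125D: 4-byte form → F2 81 89 9D.
U+0998: 3-byte form → E0 A6 98.
Concatenated (17 bytes): EF A9 A0 F3 91 97 80 E2 9B B6 F2 81 89 9D E0 A6 98.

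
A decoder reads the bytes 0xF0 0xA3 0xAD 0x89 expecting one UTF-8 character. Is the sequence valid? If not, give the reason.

valid

Leading byte 0xF0 = 11110000 → 4-byte form.
Continuation bytes 0xA3=10100011, 0xAD=10101101, 0x89=10001001 all match 10xxxxxx.
Decoded value 0x23B49 is ≥ 0x10000 (shortest form) and not a surrogate.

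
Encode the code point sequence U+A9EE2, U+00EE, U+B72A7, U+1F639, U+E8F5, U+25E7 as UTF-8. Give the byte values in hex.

F2 A9 BB A2 C3 AE F2 B7 8A A7 F0 9F 98 B9 EE A3 B5 E2 97 A7

U+A9EE2: 4-byte form → F2 A9 BB A2.
U+00EE: 2-byte form → C3 AE.
U+B72A7: 4-byte form → F2 B7 8A A7.
U+1F639: 4-byte form → F0 9F 98 B9.
U+E8F5: 3-byte form → EE A3 B5.
U+25E7: 3-byte form → E2 97 A7.
Concatenated (20 bytes): F2 A9 BB A2 C3 AE F2 B7 8A A7 F0 9F 98 B9 EE A3 B5 E2 97 A7.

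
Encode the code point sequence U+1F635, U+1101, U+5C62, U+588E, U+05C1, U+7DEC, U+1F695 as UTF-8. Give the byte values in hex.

U+1F635: 4-byte form → F0 9F 98 B5.
U+1101: 3-byte form → E1 84 81.
U+5C62: 3-byte form → E5 B1 A2.
U+588E: 3-byte form → E5 A2 8E.
U+05C1: 2-byte form → D7 81.
U+7DEC: 3-byte form → E7 B7 AC.
U+1F695: 4-byte form → F0 9F 9A 95.
Concatenated (22 bytes): F0 9F 98 B5 E1 84 81 E5 B1 A2 E5 A2 8E D7 81 E7 B7 AC F0 9F 9A 95.

F0 9F 98 B5 E1 84 81 E5 B1 A2 E5 A2 8E D7 81 E7 B7 AC F0 9F 9A 95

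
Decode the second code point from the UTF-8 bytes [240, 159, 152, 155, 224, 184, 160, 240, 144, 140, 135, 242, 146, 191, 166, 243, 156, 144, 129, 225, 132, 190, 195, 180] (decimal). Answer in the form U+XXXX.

U+0E20

Offset 0: leading byte 0xF0 = 11110000 → 4-byte char #1 = F0 9F 98 9B.
Offset 4: leading byte 0xE0 = 11100000 → 3-byte char #2 = E0 B8 A0.
Leading byte 0xE0 = 11100000 matches 1110xxxx → 3-byte sequence.
Byte 1: 0xE0 = 11100000, payload 0000 (4 bits).
Byte 2: 0xB8 = 10111000 (10xxxxxx ✓), payload 111000.
Byte 3: 0xA0 = 10100000 (10xxxxxx ✓), payload 100000.
Concatenate: 0000111000100000 = 0xE20 (16 bits → U+0E20).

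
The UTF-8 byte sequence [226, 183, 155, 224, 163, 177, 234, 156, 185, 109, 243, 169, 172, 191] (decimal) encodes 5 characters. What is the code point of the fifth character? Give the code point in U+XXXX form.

Offset 0: leading byte 0xE2 = 11100010 → 3-byte char #1 = E2 B7 9B.
Offset 3: leading byte 0xE0 = 11100000 → 3-byte char #2 = E0 A3 B1.
Offset 6: leading byte 0xEA = 11101010 → 3-byte char #3 = EA 9C B9.
Offset 9: leading byte 0x6D = 01101101 → 1-byte char #4 = 6D.
Offset 10: leading byte 0xF3 = 11110011 → 4-byte char #5 = F3 A9 AC BF.
Leading byte 0xF3 = 11110011 matches 11110xxx → 4-byte sequence.
Byte 1: 0xF3 = 11110011, payload 011 (3 bits).
Byte 2: 0xA9 = 10101001 (10xxxxxx ✓), payload 101001.
Byte 3: 0xAC = 10101100 (10xxxxxx ✓), payload 101100.
Byte 4: 0xBF = 10111111 (10xxxxxx ✓), payload 111111.
Concatenate: 011101001101100111111 = 0xE9B3F (21 bits → U+E9B3F).

U+E9B3F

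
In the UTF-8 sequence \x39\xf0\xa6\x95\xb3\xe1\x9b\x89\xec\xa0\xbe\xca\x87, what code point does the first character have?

Offset 0: leading byte 0x39 = 00111001 → 1-byte char #1 = 39.
Leading byte 0x39 = 00111001 matches 0xxxxxxx → 1-byte sequence.
Byte 1: 0x39 = 00111001, payload 0111001 (7 bits).
Concatenate: 0111001 = 0x39 (7 bits → U+0039).

U+0039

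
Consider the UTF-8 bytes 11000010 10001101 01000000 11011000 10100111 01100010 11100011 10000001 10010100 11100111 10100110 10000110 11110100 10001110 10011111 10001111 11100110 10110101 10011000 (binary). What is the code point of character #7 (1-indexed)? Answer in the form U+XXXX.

U+10E7CF

Offset 0: leading byte 0xC2 = 11000010 → 2-byte char #1 = C2 8D.
Offset 2: leading byte 0x40 = 01000000 → 1-byte char #2 = 40.
Offset 3: leading byte 0xD8 = 11011000 → 2-byte char #3 = D8 A7.
Offset 5: leading byte 0x62 = 01100010 → 1-byte char #4 = 62.
Offset 6: leading byte 0xE3 = 11100011 → 3-byte char #5 = E3 81 94.
Offset 9: leading byte 0xE7 = 11100111 → 3-byte char #6 = E7 A6 86.
Offset 12: leading byte 0xF4 = 11110100 → 4-byte char #7 = F4 8E 9F 8F.
Leading byte 0xF4 = 11110100 matches 11110xxx → 4-byte sequence.
Byte 1: 0xF4 = 11110100, payload 100 (3 bits).
Byte 2: 0x8E = 10001110 (10xxxxxx ✓), payload 001110.
Byte 3: 0x9F = 10011111 (10xxxxxx ✓), payload 011111.
Byte 4: 0x8F = 10001111 (10xxxxxx ✓), payload 001111.
Concatenate: 100001110011111001111 = 0x10E7CF (21 bits → U+10E7CF).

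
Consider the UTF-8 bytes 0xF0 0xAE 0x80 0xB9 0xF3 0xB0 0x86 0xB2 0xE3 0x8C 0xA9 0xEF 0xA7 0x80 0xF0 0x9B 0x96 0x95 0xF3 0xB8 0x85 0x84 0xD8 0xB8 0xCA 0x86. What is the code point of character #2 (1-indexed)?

U+F01B2

Offset 0: leading byte 0xF0 = 11110000 → 4-byte char #1 = F0 AE 80 B9.
Offset 4: leading byte 0xF3 = 11110011 → 4-byte char #2 = F3 B0 86 B2.
Leading byte 0xF3 = 11110011 matches 11110xxx → 4-byte sequence.
Byte 1: 0xF3 = 11110011, payload 011 (3 bits).
Byte 2: 0xB0 = 10110000 (10xxxxxx ✓), payload 110000.
Byte 3: 0x86 = 10000110 (10xxxxxx ✓), payload 000110.
Byte 4: 0xB2 = 10110010 (10xxxxxx ✓), payload 110010.
Concatenate: 011110000000110110010 = 0xF01B2 (21 bits → U+F01B2).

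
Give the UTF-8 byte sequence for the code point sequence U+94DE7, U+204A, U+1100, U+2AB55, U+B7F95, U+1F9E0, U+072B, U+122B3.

F2 94 B7 A7 E2 81 8A E1 84 80 F0 AA AD 95 F2 B7 BE 95 F0 9F A7 A0 DC AB F0 92 8A B3

U+94DE7: 4-byte form → F2 94 B7 A7.
U+204A: 3-byte form → E2 81 8A.
U+1100: 3-byte form → E1 84 80.
U+2AB55: 4-byte form → F0 AA AD 95.
U+B7F95: 4-byte form → F2 B7 BE 95.
U+1F9E0: 4-byte form → F0 9F A7 A0.
U+072B: 2-byte form → DC AB.
U+122B3: 4-byte form → F0 92 8A B3.
Concatenated (28 bytes): F2 94 B7 A7 E2 81 8A E1 84 80 F0 AA AD 95 F2 B7 BE 95 F0 9F A7 A0 DC AB F0 92 8A B3.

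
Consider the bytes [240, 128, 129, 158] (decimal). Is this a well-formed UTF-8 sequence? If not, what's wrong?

Leading byte 0xF0 = 11110000 → 4-byte form.
Continuation bytes all match 10xxxxxx. Payload decodes to 0x5E.
But 0x5E < 0x10000, the minimum for a 4-byte sequence — this is an overlong encoding.

invalid (overlong encoding)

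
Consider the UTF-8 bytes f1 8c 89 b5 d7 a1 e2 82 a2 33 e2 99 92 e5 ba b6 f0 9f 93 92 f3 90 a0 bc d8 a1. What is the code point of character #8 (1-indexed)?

U+D083C

Offset 0: leading byte 0xF1 = 11110001 → 4-byte char #1 = F1 8C 89 B5.
Offset 4: leading byte 0xD7 = 11010111 → 2-byte char #2 = D7 A1.
Offset 6: leading byte 0xE2 = 11100010 → 3-byte char #3 = E2 82 A2.
Offset 9: leading byte 0x33 = 00110011 → 1-byte char #4 = 33.
Offset 10: leading byte 0xE2 = 11100010 → 3-byte char #5 = E2 99 92.
Offset 13: leading byte 0xE5 = 11100101 → 3-byte char #6 = E5 BA B6.
Offset 16: leading byte 0xF0 = 11110000 → 4-byte char #7 = F0 9F 93 92.
Offset 20: leading byte 0xF3 = 11110011 → 4-byte char #8 = F3 90 A0 BC.
Leading byte 0xF3 = 11110011 matches 11110xxx → 4-byte sequence.
Byte 1: 0xF3 = 11110011, payload 011 (3 bits).
Byte 2: 0x90 = 10010000 (10xxxxxx ✓), payload 010000.
Byte 3: 0xA0 = 10100000 (10xxxxxx ✓), payload 100000.
Byte 4: 0xBC = 10111100 (10xxxxxx ✓), payload 111100.
Concatenate: 011010000100000111100 = 0xD083C (21 bits → U+D083C).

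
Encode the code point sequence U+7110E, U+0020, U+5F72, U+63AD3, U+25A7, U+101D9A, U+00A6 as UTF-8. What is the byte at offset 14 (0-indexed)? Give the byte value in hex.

0xA7

U+7110E → 4-byte form F1 B1 84 8E at offsets 0–3.
U+0020 → 1-byte form 20 at offsets 4–4.
U+5F72 → 3-byte form E5 BD B2 at offsets 5–7.
U+63AD3 → 4-byte form F1 A3 AB 93 at offsets 8–11.
U+25A7 → 3-byte form E2 96 A7 at offsets 12–14.
Offset 14 falls in char 5's range; it's byte 3 of E2 96 A7 = 0xA7.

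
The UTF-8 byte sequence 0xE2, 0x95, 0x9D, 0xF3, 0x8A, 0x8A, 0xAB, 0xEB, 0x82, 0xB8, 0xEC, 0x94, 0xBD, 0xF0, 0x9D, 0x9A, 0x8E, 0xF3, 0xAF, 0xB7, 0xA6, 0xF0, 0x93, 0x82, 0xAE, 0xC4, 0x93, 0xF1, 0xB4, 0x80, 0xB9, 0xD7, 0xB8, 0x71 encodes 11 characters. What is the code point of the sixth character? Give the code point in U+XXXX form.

Offset 0: leading byte 0xE2 = 11100010 → 3-byte char #1 = E2 95 9D.
Offset 3: leading byte 0xF3 = 11110011 → 4-byte char #2 = F3 8A 8A AB.
Offset 7: leading byte 0xEB = 11101011 → 3-byte char #3 = EB 82 B8.
Offset 10: leading byte 0xEC = 11101100 → 3-byte char #4 = EC 94 BD.
Offset 13: leading byte 0xF0 = 11110000 → 4-byte char #5 = F0 9D 9A 8E.
Offset 17: leading byte 0xF3 = 11110011 → 4-byte char #6 = F3 AF B7 A6.
Leading byte 0xF3 = 11110011 matches 11110xxx → 4-byte sequence.
Byte 1: 0xF3 = 11110011, payload 011 (3 bits).
Byte 2: 0xAF = 10101111 (10xxxxxx ✓), payload 101111.
Byte 3: 0xB7 = 10110111 (10xxxxxx ✓), payload 110111.
Byte 4: 0xA6 = 10100110 (10xxxxxx ✓), payload 100110.
Concatenate: 011101111110111100110 = 0xEFDE6 (21 bits → U+EFDE6).

U+EFDE6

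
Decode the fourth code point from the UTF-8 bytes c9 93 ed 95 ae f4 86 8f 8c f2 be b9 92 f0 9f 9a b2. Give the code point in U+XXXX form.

Offset 0: leading byte 0xC9 = 11001001 → 2-byte char #1 = C9 93.
Offset 2: leading byte 0xED = 11101101 → 3-byte char #2 = ED 95 AE.
Offset 5: leading byte 0xF4 = 11110100 → 4-byte char #3 = F4 86 8F 8C.
Offset 9: leading byte 0xF2 = 11110010 → 4-byte char #4 = F2 BE B9 92.
Leading byte 0xF2 = 11110010 matches 11110xxx → 4-byte sequence.
Byte 1: 0xF2 = 11110010, payload 010 (3 bits).
Byte 2: 0xBE = 10111110 (10xxxxxx ✓), payload 111110.
Byte 3: 0xB9 = 10111001 (10xxxxxx ✓), payload 111001.
Byte 4: 0x92 = 10010010 (10xxxxxx ✓), payload 010010.
Concatenate: 010111110111001010010 = 0xBEE52 (21 bits → U+BEE52).

U+BEE52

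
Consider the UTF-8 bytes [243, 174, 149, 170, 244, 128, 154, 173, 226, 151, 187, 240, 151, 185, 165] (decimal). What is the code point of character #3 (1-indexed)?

U+25FB

Offset 0: leading byte 0xF3 = 11110011 → 4-byte char #1 = F3 AE 95 AA.
Offset 4: leading byte 0xF4 = 11110100 → 4-byte char #2 = F4 80 9A AD.
Offset 8: leading byte 0xE2 = 11100010 → 3-byte char #3 = E2 97 BB.
Leading byte 0xE2 = 11100010 matches 1110xxxx → 3-byte sequence.
Byte 1: 0xE2 = 11100010, payload 0010 (4 bits).
Byte 2: 0x97 = 10010111 (10xxxxxx ✓), payload 010111.
Byte 3: 0xBB = 10111011 (10xxxxxx ✓), payload 111011.
Concatenate: 0010010111111011 = 0x25FB (16 bits → U+25FB).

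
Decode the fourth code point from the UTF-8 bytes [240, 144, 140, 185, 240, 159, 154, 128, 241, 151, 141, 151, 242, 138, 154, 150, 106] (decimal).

U+8A696

Offset 0: leading byte 0xF0 = 11110000 → 4-byte char #1 = F0 90 8C B9.
Offset 4: leading byte 0xF0 = 11110000 → 4-byte char #2 = F0 9F 9A 80.
Offset 8: leading byte 0xF1 = 11110001 → 4-byte char #3 = F1 97 8D 97.
Offset 12: leading byte 0xF2 = 11110010 → 4-byte char #4 = F2 8A 9A 96.
Leading byte 0xF2 = 11110010 matches 11110xxx → 4-byte sequence.
Byte 1: 0xF2 = 11110010, payload 010 (3 bits).
Byte 2: 0x8A = 10001010 (10xxxxxx ✓), payload 001010.
Byte 3: 0x9A = 10011010 (10xxxxxx ✓), payload 011010.
Byte 4: 0x96 = 10010110 (10xxxxxx ✓), payload 010110.
Concatenate: 010001010011010010110 = 0x8A696 (21 bits → U+8A696).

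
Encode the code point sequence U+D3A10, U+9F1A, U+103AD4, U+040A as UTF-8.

F3 93 A8 90 E9 BC 9A F4 83 AB 94 D0 8A

U+D3A10: 4-byte form → F3 93 A8 90.
U+9F1A: 3-byte form → E9 BC 9A.
U+103AD4: 4-byte form → F4 83 AB 94.
U+040A: 2-byte form → D0 8A.
Concatenated (13 bytes): F3 93 A8 90 E9 BC 9A F4 83 AB 94 D0 8A.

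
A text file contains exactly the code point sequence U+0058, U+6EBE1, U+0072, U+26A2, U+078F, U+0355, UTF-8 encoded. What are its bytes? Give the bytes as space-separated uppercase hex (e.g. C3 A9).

U+0058: 1-byte form → 58.
U+6EBE1: 4-byte form → F1 AE AF A1.
U+0072: 1-byte form → 72.
U+26A2: 3-byte form → E2 9A A2.
U+078F: 2-byte form → DE 8F.
U+0355: 2-byte form → CD 95.
Concatenated (13 bytes): 58 F1 AE AF A1 72 E2 9A A2 DE 8F CD 95.

58 F1 AE AF A1 72 E2 9A A2 DE 8F CD 95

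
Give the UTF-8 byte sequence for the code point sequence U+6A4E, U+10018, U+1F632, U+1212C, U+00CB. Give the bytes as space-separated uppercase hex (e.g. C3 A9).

E6 A9 8E F0 90 80 98 F0 9F 98 B2 F0 92 84 AC C3 8B

U+6A4E: 3-byte form → E6 A9 8E.
U+10018: 4-byte form → F0 90 80 98.
U+1F632: 4-byte form → F0 9F 98 B2.
U+1212C: 4-byte form → F0 92 84 AC.
U+00CB: 2-byte form → C3 8B.
Concatenated (17 bytes): E6 A9 8E F0 90 80 98 F0 9F 98 B2 F0 92 84 AC C3 8B.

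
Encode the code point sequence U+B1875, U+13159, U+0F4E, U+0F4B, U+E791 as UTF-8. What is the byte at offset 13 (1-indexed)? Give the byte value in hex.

0xBD

1-indexed offset 13 is 0-indexed offset 12.
U+B1875 → 4-byte form F2 B1 A1 B5 at offsets 0–3.
U+13159 → 4-byte form F0 93 85 99 at offsets 4–7.
U+0F4E → 3-byte form E0 BD 8E at offsets 8–10.
U+0F4B → 3-byte form E0 BD 8B at offsets 11–13.
Offset 12 falls in char 4's range; it's byte 2 of E0 BD 8B = 0xBD.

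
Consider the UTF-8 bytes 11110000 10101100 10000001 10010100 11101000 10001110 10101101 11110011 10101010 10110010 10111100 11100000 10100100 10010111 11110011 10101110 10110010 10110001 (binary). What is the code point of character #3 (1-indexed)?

Offset 0: leading byte 0xF0 = 11110000 → 4-byte char #1 = F0 AC 81 94.
Offset 4: leading byte 0xE8 = 11101000 → 3-byte char #2 = E8 8E AD.
Offset 7: leading byte 0xF3 = 11110011 → 4-byte char #3 = F3 AA B2 BC.
Leading byte 0xF3 = 11110011 matches 11110xxx → 4-byte sequence.
Byte 1: 0xF3 = 11110011, payload 011 (3 bits).
Byte 2: 0xAA = 10101010 (10xxxxxx ✓), payload 101010.
Byte 3: 0xB2 = 10110010 (10xxxxxx ✓), payload 110010.
Byte 4: 0xBC = 10111100 (10xxxxxx ✓), payload 111100.
Concatenate: 011101010110010111100 = 0xEACBC (21 bits → U+EACBC).

U+EACBC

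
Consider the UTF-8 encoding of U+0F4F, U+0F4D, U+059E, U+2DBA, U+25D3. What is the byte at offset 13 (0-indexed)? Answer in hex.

U+0F4F → 3-byte form E0 BD 8F at offsets 0–2.
U+0F4D → 3-byte form E0 BD 8D at offsets 3–5.
U+059E → 2-byte form D6 9E at offsets 6–7.
U+2DBA → 3-byte form E2 B6 BA at offsets 8–10.
U+25D3 → 3-byte form E2 97 93 at offsets 11–13.
Offset 13 falls in char 5's range; it's byte 3 of E2 97 93 = 0x93.

0x93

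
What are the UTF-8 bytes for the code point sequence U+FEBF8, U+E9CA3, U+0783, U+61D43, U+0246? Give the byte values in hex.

U+FEBF8: 4-byte form → F3 BE AF B8.
U+E9CA3: 4-byte form → F3 A9 B2 A3.
U+0783: 2-byte form → DE 83.
U+61D43: 4-byte form → F1 A1 B5 83.
U+0246: 2-byte form → C9 86.
Concatenated (16 bytes): F3 BE AF B8 F3 A9 B2 A3 DE 83 F1 A1 B5 83 C9 86.

F3 BE AF B8 F3 A9 B2 A3 DE 83 F1 A1 B5 83 C9 86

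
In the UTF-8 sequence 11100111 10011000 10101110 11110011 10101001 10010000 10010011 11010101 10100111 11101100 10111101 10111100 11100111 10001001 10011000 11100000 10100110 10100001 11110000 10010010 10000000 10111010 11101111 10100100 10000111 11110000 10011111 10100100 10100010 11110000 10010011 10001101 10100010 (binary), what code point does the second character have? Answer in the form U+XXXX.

U+E9413

Offset 0: leading byte 0xE7 = 11100111 → 3-byte char #1 = E7 98 AE.
Offset 3: leading byte 0xF3 = 11110011 → 4-byte char #2 = F3 A9 90 93.
Leading byte 0xF3 = 11110011 matches 11110xxx → 4-byte sequence.
Byte 1: 0xF3 = 11110011, payload 011 (3 bits).
Byte 2: 0xA9 = 10101001 (10xxxxxx ✓), payload 101001.
Byte 3: 0x90 = 10010000 (10xxxxxx ✓), payload 010000.
Byte 4: 0x93 = 10010011 (10xxxxxx ✓), payload 010011.
Concatenate: 011101001010000010011 = 0xE9413 (21 bits → U+E9413).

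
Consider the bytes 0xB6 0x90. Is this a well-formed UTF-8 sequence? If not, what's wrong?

invalid (continuation byte with no leading byte)

Byte 0xB6 = 10110110 has the form 10xxxxxx — a continuation byte — but there is no preceding leading byte.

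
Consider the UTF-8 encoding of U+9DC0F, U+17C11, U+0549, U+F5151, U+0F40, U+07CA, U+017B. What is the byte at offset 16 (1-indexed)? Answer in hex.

1-indexed offset 16 is 0-indexed offset 15.
U+9DC0F → 4-byte form F2 9D B0 8F at offsets 0–3.
U+17C11 → 4-byte form F0 97 B0 91 at offsets 4–7.
U+0549 → 2-byte form D5 89 at offsets 8–9.
U+F5151 → 4-byte form F3 B5 85 91 at offsets 10–13.
U+0F40 → 3-byte form E0 BD 80 at offsets 14–16.
Offset 15 falls in char 5's range; it's byte 2 of E0 BD 80 = 0xBD.

0xBD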